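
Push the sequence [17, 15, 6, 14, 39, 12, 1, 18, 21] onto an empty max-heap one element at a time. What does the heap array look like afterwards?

Insert 17:
  append 17 at index 0 → [17] (no swap needed)
Insert 15:
  append 15 at index 1 → [17, 15] (no swap needed)
Insert 6:
  append 6 at index 2 → [17, 15, 6] (no swap needed)
Insert 14:
  append 14 at index 3 → [17, 15, 6, 14] (no swap needed)
Insert 39:
  append 39 at index 4 → [17, 15, 6, 14, 39]
  39 > parent 15 at index 1, swap → [17, 39, 6, 14, 15]
  39 > parent 17 at index 0, swap → [39, 17, 6, 14, 15]
Insert 12:
  append 12 at index 5 → [39, 17, 6, 14, 15, 12]
  12 > parent 6 at index 2, swap → [39, 17, 12, 14, 15, 6]
Insert 1:
  append 1 at index 6 → [39, 17, 12, 14, 15, 6, 1] (no swap needed)
Insert 18:
  append 18 at index 7 → [39, 17, 12, 14, 15, 6, 1, 18]
  18 > parent 14 at index 3, swap → [39, 17, 12, 18, 15, 6, 1, 14]
  18 > parent 17 at index 1, swap → [39, 18, 12, 17, 15, 6, 1, 14]
Insert 21:
  append 21 at index 8 → [39, 18, 12, 17, 15, 6, 1, 14, 21]
  21 > parent 17 at index 3, swap → [39, 18, 12, 21, 15, 6, 1, 14, 17]
  21 > parent 18 at index 1, swap → [39, 21, 12, 18, 15, 6, 1, 14, 17]

[39, 21, 12, 18, 15, 6, 1, 14, 17]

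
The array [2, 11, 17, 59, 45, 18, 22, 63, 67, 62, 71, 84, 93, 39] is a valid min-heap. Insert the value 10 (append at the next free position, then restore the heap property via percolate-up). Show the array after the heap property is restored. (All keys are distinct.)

[2, 11, 10, 59, 45, 18, 17, 63, 67, 62, 71, 84, 93, 39, 22]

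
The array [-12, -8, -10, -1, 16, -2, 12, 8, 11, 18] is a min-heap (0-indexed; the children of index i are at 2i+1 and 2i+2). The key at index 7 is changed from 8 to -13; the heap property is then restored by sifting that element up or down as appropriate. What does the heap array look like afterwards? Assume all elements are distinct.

set index 7 from 8 to -13 → [-12, -8, -10, -1, 16, -2, 12, -13, 11, 18]
-13 < parent -1 at index 3, swap → [-12, -8, -10, -13, 16, -2, 12, -1, 11, 18]
-13 < parent -8 at index 1, swap → [-12, -13, -10, -8, 16, -2, 12, -1, 11, 18]
-13 < parent -12 at index 0, swap → [-13, -12, -10, -8, 16, -2, 12, -1, 11, 18]

[-13, -12, -10, -8, 16, -2, 12, -1, 11, 18]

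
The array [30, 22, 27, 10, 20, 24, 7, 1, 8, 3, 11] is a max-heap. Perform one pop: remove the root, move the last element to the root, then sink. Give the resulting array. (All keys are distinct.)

[27, 22, 24, 10, 20, 11, 7, 1, 8, 3]

remove root 30; move last element 11 to root → [11, 22, 27, 10, 20, 24, 7, 1, 8, 3]
11 vs larger child 27 at index 2, swap → [27, 22, 11, 10, 20, 24, 7, 1, 8, 3]
11 vs larger child 24 at index 5, swap → [27, 22, 24, 10, 20, 11, 7, 1, 8, 3]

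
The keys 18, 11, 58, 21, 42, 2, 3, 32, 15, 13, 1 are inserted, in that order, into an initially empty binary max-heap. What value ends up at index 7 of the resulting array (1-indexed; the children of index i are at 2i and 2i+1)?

3

Insert 18:
  append 18 at index 1 → [18] (no swap needed)
Insert 11:
  append 11 at index 2 → [18, 11] (no swap needed)
Insert 58:
  append 58 at index 3 → [18, 11, 58]
  58 > parent 18 at index 1, swap → [58, 11, 18]
Insert 21:
  append 21 at index 4 → [58, 11, 18, 21]
  21 > parent 11 at index 2, swap → [58, 21, 18, 11]
Insert 42:
  append 42 at index 5 → [58, 21, 18, 11, 42]
  42 > parent 21 at index 2, swap → [58, 42, 18, 11, 21]
Insert 2:
  append 2 at index 6 → [58, 42, 18, 11, 21, 2] (no swap needed)
Insert 3:
  append 3 at index 7 → [58, 42, 18, 11, 21, 2, 3] (no swap needed)
Insert 32:
  append 32 at index 8 → [58, 42, 18, 11, 21, 2, 3, 32]
  32 > parent 11 at index 4, swap → [58, 42, 18, 32, 21, 2, 3, 11]
Insert 15:
  append 15 at index 9 → [58, 42, 18, 32, 21, 2, 3, 11, 15] (no swap needed)
Insert 13:
  append 13 at index 10 → [58, 42, 18, 32, 21, 2, 3, 11, 15, 13] (no swap needed)
Insert 1:
  append 1 at index 11 → [58, 42, 18, 32, 21, 2, 3, 11, 15, 13, 1] (no swap needed)
resulting array: [58, 42, 18, 32, 21, 2, 3, 11, 15, 13, 1]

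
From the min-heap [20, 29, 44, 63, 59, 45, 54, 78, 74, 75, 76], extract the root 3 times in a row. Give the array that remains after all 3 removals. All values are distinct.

[45, 59, 54, 63, 75, 76, 74, 78]

extract-min #1 returns 20:
  remove root 20; move last element 76 to root → [76, 29, 44, 63, 59, 45, 54, 78, 74, 75]
  76 vs smaller child 29 at index 1, swap → [29, 76, 44, 63, 59, 45, 54, 78, 74, 75]
  76 vs smaller child 59 at index 4, swap → [29, 59, 44, 63, 76, 45, 54, 78, 74, 75]
  76 vs only child 75 at index 9, swap → [29, 59, 44, 63, 75, 45, 54, 78, 74, 76]
extract-min #2 returns 29:
  remove root 29; move last element 76 to root → [76, 59, 44, 63, 75, 45, 54, 78, 74]
  76 vs smaller child 44 at index 2, swap → [44, 59, 76, 63, 75, 45, 54, 78, 74]
  76 vs smaller child 45 at index 5, swap → [44, 59, 45, 63, 75, 76, 54, 78, 74]
extract-min #3 returns 44:
  remove root 44; move last element 74 to root → [74, 59, 45, 63, 75, 76, 54, 78]
  74 vs smaller child 45 at index 2, swap → [45, 59, 74, 63, 75, 76, 54, 78]
  74 vs smaller child 54 at index 6, swap → [45, 59, 54, 63, 75, 76, 74, 78]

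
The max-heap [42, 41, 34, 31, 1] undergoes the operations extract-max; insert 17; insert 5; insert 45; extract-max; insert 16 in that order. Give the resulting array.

[41, 31, 34, 1, 17, 5, 16]

extract-max → returns 42:
  remove root 42; move last element 1 to root → [1, 41, 34, 31]
  1 vs larger child 41 at index 1, swap → [41, 1, 34, 31]
  1 vs only child 31 at index 3, swap → [41, 31, 34, 1]
insert 17:
  append 17 at index 4 → [41, 31, 34, 1, 17] (no swap needed)
insert 5:
  append 5 at index 5 → [41, 31, 34, 1, 17, 5] (no swap needed)
insert 45:
  append 45 at index 6 → [41, 31, 34, 1, 17, 5, 45]
  45 > parent 34 at index 2, swap → [41, 31, 45, 1, 17, 5, 34]
  45 > parent 41 at index 0, swap → [45, 31, 41, 1, 17, 5, 34]
extract-max → returns 45:
  remove root 45; move last element 34 to root → [34, 31, 41, 1, 17, 5]
  34 vs larger child 41 at index 2, swap → [41, 31, 34, 1, 17, 5]
insert 16:
  append 16 at index 6 → [41, 31, 34, 1, 17, 5, 16] (no swap needed)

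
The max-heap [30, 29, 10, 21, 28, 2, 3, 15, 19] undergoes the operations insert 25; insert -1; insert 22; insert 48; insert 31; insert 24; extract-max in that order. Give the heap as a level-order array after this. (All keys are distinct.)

[31, 29, 30, 21, 28, 22, 24, 15, 19, 25, -1, 2, 10, 3]

insert 25:
  append 25 at index 9 → [30, 29, 10, 21, 28, 2, 3, 15, 19, 25] (no swap needed)
insert -1:
  append -1 at index 10 → [30, 29, 10, 21, 28, 2, 3, 15, 19, 25, -1] (no swap needed)
insert 22:
  append 22 at index 11 → [30, 29, 10, 21, 28, 2, 3, 15, 19, 25, -1, 22]
  22 > parent 2 at index 5, swap → [30, 29, 10, 21, 28, 22, 3, 15, 19, 25, -1, 2]
  22 > parent 10 at index 2, swap → [30, 29, 22, 21, 28, 10, 3, 15, 19, 25, -1, 2]
insert 48:
  append 48 at index 12 → [30, 29, 22, 21, 28, 10, 3, 15, 19, 25, -1, 2, 48]
  48 > parent 10 at index 5, swap → [30, 29, 22, 21, 28, 48, 3, 15, 19, 25, -1, 2, 10]
  48 > parent 22 at index 2, swap → [30, 29, 48, 21, 28, 22, 3, 15, 19, 25, -1, 2, 10]
  48 > parent 30 at index 0, swap → [48, 29, 30, 21, 28, 22, 3, 15, 19, 25, -1, 2, 10]
insert 31:
  append 31 at index 13 → [48, 29, 30, 21, 28, 22, 3, 15, 19, 25, -1, 2, 10, 31]
  31 > parent 3 at index 6, swap → [48, 29, 30, 21, 28, 22, 31, 15, 19, 25, -1, 2, 10, 3]
  31 > parent 30 at index 2, swap → [48, 29, 31, 21, 28, 22, 30, 15, 19, 25, -1, 2, 10, 3]
insert 24:
  append 24 at index 14 → [48, 29, 31, 21, 28, 22, 30, 15, 19, 25, -1, 2, 10, 3, 24] (no swap needed)
extract-max → returns 48:
  remove root 48; move last element 24 to root → [24, 29, 31, 21, 28, 22, 30, 15, 19, 25, -1, 2, 10, 3]
  24 vs larger child 31 at index 2, swap → [31, 29, 24, 21, 28, 22, 30, 15, 19, 25, -1, 2, 10, 3]
  24 vs larger child 30 at index 6, swap → [31, 29, 30, 21, 28, 22, 24, 15, 19, 25, -1, 2, 10, 3]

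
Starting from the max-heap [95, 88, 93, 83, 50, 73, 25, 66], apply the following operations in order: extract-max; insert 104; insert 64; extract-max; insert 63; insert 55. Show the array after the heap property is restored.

[93, 88, 73, 83, 55, 66, 25, 64, 63, 50]

extract-max → returns 95:
  remove root 95; move last element 66 to root → [66, 88, 93, 83, 50, 73, 25]
  66 vs larger child 93 at index 2, swap → [93, 88, 66, 83, 50, 73, 25]
  66 vs larger child 73 at index 5, swap → [93, 88, 73, 83, 50, 66, 25]
insert 104:
  append 104 at index 7 → [93, 88, 73, 83, 50, 66, 25, 104]
  104 > parent 83 at index 3, swap → [93, 88, 73, 104, 50, 66, 25, 83]
  104 > parent 88 at index 1, swap → [93, 104, 73, 88, 50, 66, 25, 83]
  104 > parent 93 at index 0, swap → [104, 93, 73, 88, 50, 66, 25, 83]
insert 64:
  append 64 at index 8 → [104, 93, 73, 88, 50, 66, 25, 83, 64] (no swap needed)
extract-max → returns 104:
  remove root 104; move last element 64 to root → [64, 93, 73, 88, 50, 66, 25, 83]
  64 vs larger child 93 at index 1, swap → [93, 64, 73, 88, 50, 66, 25, 83]
  64 vs larger child 88 at index 3, swap → [93, 88, 73, 64, 50, 66, 25, 83]
  64 vs only child 83 at index 7, swap → [93, 88, 73, 83, 50, 66, 25, 64]
insert 63:
  append 63 at index 8 → [93, 88, 73, 83, 50, 66, 25, 64, 63] (no swap needed)
insert 55:
  append 55 at index 9 → [93, 88, 73, 83, 50, 66, 25, 64, 63, 55]
  55 > parent 50 at index 4, swap → [93, 88, 73, 83, 55, 66, 25, 64, 63, 50]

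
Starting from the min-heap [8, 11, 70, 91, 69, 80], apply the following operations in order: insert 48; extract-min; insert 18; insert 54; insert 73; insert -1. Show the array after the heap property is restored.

[-1, 11, 18, 69, 54, 80, 48, 91, 73, 70]

insert 48:
  append 48 at index 6 → [8, 11, 70, 91, 69, 80, 48]
  48 < parent 70 at index 2, swap → [8, 11, 48, 91, 69, 80, 70]
extract-min → returns 8:
  remove root 8; move last element 70 to root → [70, 11, 48, 91, 69, 80]
  70 vs smaller child 11 at index 1, swap → [11, 70, 48, 91, 69, 80]
  70 vs smaller child 69 at index 4, swap → [11, 69, 48, 91, 70, 80]
insert 18:
  append 18 at index 6 → [11, 69, 48, 91, 70, 80, 18]
  18 < parent 48 at index 2, swap → [11, 69, 18, 91, 70, 80, 48]
insert 54:
  append 54 at index 7 → [11, 69, 18, 91, 70, 80, 48, 54]
  54 < parent 91 at index 3, swap → [11, 69, 18, 54, 70, 80, 48, 91]
  54 < parent 69 at index 1, swap → [11, 54, 18, 69, 70, 80, 48, 91]
insert 73:
  append 73 at index 8 → [11, 54, 18, 69, 70, 80, 48, 91, 73] (no swap needed)
insert -1:
  append -1 at index 9 → [11, 54, 18, 69, 70, 80, 48, 91, 73, -1]
  -1 < parent 70 at index 4, swap → [11, 54, 18, 69, -1, 80, 48, 91, 73, 70]
  -1 < parent 54 at index 1, swap → [11, -1, 18, 69, 54, 80, 48, 91, 73, 70]
  -1 < parent 11 at index 0, swap → [-1, 11, 18, 69, 54, 80, 48, 91, 73, 70]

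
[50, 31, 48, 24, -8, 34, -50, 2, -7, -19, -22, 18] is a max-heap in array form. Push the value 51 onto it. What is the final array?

[51, 31, 50, 24, -8, 48, -50, 2, -7, -19, -22, 18, 34]

append 51 at index 12 → [50, 31, 48, 24, -8, 34, -50, 2, -7, -19, -22, 18, 51]
51 > parent 34 at index 5, swap → [50, 31, 48, 24, -8, 51, -50, 2, -7, -19, -22, 18, 34]
51 > parent 48 at index 2, swap → [50, 31, 51, 24, -8, 48, -50, 2, -7, -19, -22, 18, 34]
51 > parent 50 at index 0, swap → [51, 31, 50, 24, -8, 48, -50, 2, -7, -19, -22, 18, 34]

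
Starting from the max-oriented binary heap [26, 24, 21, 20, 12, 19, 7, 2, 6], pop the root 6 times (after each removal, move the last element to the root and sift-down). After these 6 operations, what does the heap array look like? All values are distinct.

extract-max #1 returns 26:
  remove root 26; move last element 6 to root → [6, 24, 21, 20, 12, 19, 7, 2]
  6 vs larger child 24 at index 1, swap → [24, 6, 21, 20, 12, 19, 7, 2]
  6 vs larger child 20 at index 3, swap → [24, 20, 21, 6, 12, 19, 7, 2]
extract-max #2 returns 24:
  remove root 24; move last element 2 to root → [2, 20, 21, 6, 12, 19, 7]
  2 vs larger child 21 at index 2, swap → [21, 20, 2, 6, 12, 19, 7]
  2 vs larger child 19 at index 5, swap → [21, 20, 19, 6, 12, 2, 7]
extract-max #3 returns 21:
  remove root 21; move last element 7 to root → [7, 20, 19, 6, 12, 2]
  7 vs larger child 20 at index 1, swap → [20, 7, 19, 6, 12, 2]
  7 vs larger child 12 at index 4, swap → [20, 12, 19, 6, 7, 2]
extract-max #4 returns 20:
  remove root 20; move last element 2 to root → [2, 12, 19, 6, 7]
  2 vs larger child 19 at index 2, swap → [19, 12, 2, 6, 7]
extract-max #5 returns 19:
  remove root 19; move last element 7 to root → [7, 12, 2, 6]
  7 vs larger child 12 at index 1, swap → [12, 7, 2, 6]
extract-max #6 returns 12:
  remove root 12; move last element 6 to root → [6, 7, 2]
  6 vs larger child 7 at index 1, swap → [7, 6, 2]

[7, 6, 2]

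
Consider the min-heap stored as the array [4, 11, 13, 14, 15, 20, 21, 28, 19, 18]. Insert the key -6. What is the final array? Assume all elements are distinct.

append -6 at index 10 → [4, 11, 13, 14, 15, 20, 21, 28, 19, 18, -6]
-6 < parent 15 at index 4, swap → [4, 11, 13, 14, -6, 20, 21, 28, 19, 18, 15]
-6 < parent 11 at index 1, swap → [4, -6, 13, 14, 11, 20, 21, 28, 19, 18, 15]
-6 < parent 4 at index 0, swap → [-6, 4, 13, 14, 11, 20, 21, 28, 19, 18, 15]

[-6, 4, 13, 14, 11, 20, 21, 28, 19, 18, 15]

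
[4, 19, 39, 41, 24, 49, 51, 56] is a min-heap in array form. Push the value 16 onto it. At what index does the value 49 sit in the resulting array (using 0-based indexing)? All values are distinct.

append 16 at index 8 → [4, 19, 39, 41, 24, 49, 51, 56, 16]
16 < parent 41 at index 3, swap → [4, 19, 39, 16, 24, 49, 51, 56, 41]
16 < parent 19 at index 1, swap → [4, 16, 39, 19, 24, 49, 51, 56, 41]
resulting array: [4, 16, 39, 19, 24, 49, 51, 56, 41]

5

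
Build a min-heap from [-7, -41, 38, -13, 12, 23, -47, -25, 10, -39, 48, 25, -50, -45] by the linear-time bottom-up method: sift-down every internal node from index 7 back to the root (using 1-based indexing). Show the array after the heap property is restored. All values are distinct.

sift down from index 7: already satisfies heap property
sift down from index 6:
  23 vs smaller child -50 at index 13, swap → [-7, -41, 38, -13, 12, -50, -47, -25, 10, -39, 48, 25, 23, -45]
sift down from index 5:
  12 vs smaller child -39 at index 10, swap → [-7, -41, 38, -13, -39, -50, -47, -25, 10, 12, 48, 25, 23, -45]
sift down from index 4:
  -13 vs smaller child -25 at index 8, swap → [-7, -41, 38, -25, -39, -50, -47, -13, 10, 12, 48, 25, 23, -45]
sift down from index 3:
  38 vs smaller child -50 at index 6, swap → [-7, -41, -50, -25, -39, 38, -47, -13, 10, 12, 48, 25, 23, -45]
  38 vs smaller child 23 at index 13, swap → [-7, -41, -50, -25, -39, 23, -47, -13, 10, 12, 48, 25, 38, -45]
sift down from index 2: already satisfies heap property
sift down from index 1:
  -7 vs smaller child -50 at index 3, swap → [-50, -41, -7, -25, -39, 23, -47, -13, 10, 12, 48, 25, 38, -45]
  -7 vs smaller child -47 at index 7, swap → [-50, -41, -47, -25, -39, 23, -7, -13, 10, 12, 48, 25, 38, -45]
  -7 vs only child -45 at index 14, swap → [-50, -41, -47, -25, -39, 23, -45, -13, 10, 12, 48, 25, 38, -7]

[-50, -41, -47, -25, -39, 23, -45, -13, 10, 12, 48, 25, 38, -7]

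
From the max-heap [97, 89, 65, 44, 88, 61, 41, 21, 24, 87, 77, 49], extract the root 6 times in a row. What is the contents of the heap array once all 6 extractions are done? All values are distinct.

[61, 49, 41, 44, 24, 21]

extract-max #1 returns 97:
  remove root 97; move last element 49 to root → [49, 89, 65, 44, 88, 61, 41, 21, 24, 87, 77]
  49 vs larger child 89 at index 1, swap → [89, 49, 65, 44, 88, 61, 41, 21, 24, 87, 77]
  49 vs larger child 88 at index 4, swap → [89, 88, 65, 44, 49, 61, 41, 21, 24, 87, 77]
  49 vs larger child 87 at index 9, swap → [89, 88, 65, 44, 87, 61, 41, 21, 24, 49, 77]
extract-max #2 returns 89:
  remove root 89; move last element 77 to root → [77, 88, 65, 44, 87, 61, 41, 21, 24, 49]
  77 vs larger child 88 at index 1, swap → [88, 77, 65, 44, 87, 61, 41, 21, 24, 49]
  77 vs larger child 87 at index 4, swap → [88, 87, 65, 44, 77, 61, 41, 21, 24, 49]
extract-max #3 returns 88:
  remove root 88; move last element 49 to root → [49, 87, 65, 44, 77, 61, 41, 21, 24]
  49 vs larger child 87 at index 1, swap → [87, 49, 65, 44, 77, 61, 41, 21, 24]
  49 vs larger child 77 at index 4, swap → [87, 77, 65, 44, 49, 61, 41, 21, 24]
extract-max #4 returns 87:
  remove root 87; move last element 24 to root → [24, 77, 65, 44, 49, 61, 41, 21]
  24 vs larger child 77 at index 1, swap → [77, 24, 65, 44, 49, 61, 41, 21]
  24 vs larger child 49 at index 4, swap → [77, 49, 65, 44, 24, 61, 41, 21]
extract-max #5 returns 77:
  remove root 77; move last element 21 to root → [21, 49, 65, 44, 24, 61, 41]
  21 vs larger child 65 at index 2, swap → [65, 49, 21, 44, 24, 61, 41]
  21 vs larger child 61 at index 5, swap → [65, 49, 61, 44, 24, 21, 41]
extract-max #6 returns 65:
  remove root 65; move last element 41 to root → [41, 49, 61, 44, 24, 21]
  41 vs larger child 61 at index 2, swap → [61, 49, 41, 44, 24, 21]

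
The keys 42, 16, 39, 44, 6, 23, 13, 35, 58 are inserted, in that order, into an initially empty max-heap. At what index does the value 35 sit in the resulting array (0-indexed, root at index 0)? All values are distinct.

8

Insert 42:
  append 42 at index 0 → [42] (no swap needed)
Insert 16:
  append 16 at index 1 → [42, 16] (no swap needed)
Insert 39:
  append 39 at index 2 → [42, 16, 39] (no swap needed)
Insert 44:
  append 44 at index 3 → [42, 16, 39, 44]
  44 > parent 16 at index 1, swap → [42, 44, 39, 16]
  44 > parent 42 at index 0, swap → [44, 42, 39, 16]
Insert 6:
  append 6 at index 4 → [44, 42, 39, 16, 6] (no swap needed)
Insert 23:
  append 23 at index 5 → [44, 42, 39, 16, 6, 23] (no swap needed)
Insert 13:
  append 13 at index 6 → [44, 42, 39, 16, 6, 23, 13] (no swap needed)
Insert 35:
  append 35 at index 7 → [44, 42, 39, 16, 6, 23, 13, 35]
  35 > parent 16 at index 3, swap → [44, 42, 39, 35, 6, 23, 13, 16]
Insert 58:
  append 58 at index 8 → [44, 42, 39, 35, 6, 23, 13, 16, 58]
  58 > parent 35 at index 3, swap → [44, 42, 39, 58, 6, 23, 13, 16, 35]
  58 > parent 42 at index 1, swap → [44, 58, 39, 42, 6, 23, 13, 16, 35]
  58 > parent 44 at index 0, swap → [58, 44, 39, 42, 6, 23, 13, 16, 35]
resulting array: [58, 44, 39, 42, 6, 23, 13, 16, 35]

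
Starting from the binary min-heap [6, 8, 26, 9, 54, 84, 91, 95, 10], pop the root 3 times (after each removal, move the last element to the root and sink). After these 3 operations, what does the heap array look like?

[10, 54, 26, 95, 91, 84]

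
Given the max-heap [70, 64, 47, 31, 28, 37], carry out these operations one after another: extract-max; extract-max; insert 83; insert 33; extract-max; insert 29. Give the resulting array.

[47, 37, 33, 31, 28, 29]

extract-max → returns 70:
  remove root 70; move last element 37 to root → [37, 64, 47, 31, 28]
  37 vs larger child 64 at index 1, swap → [64, 37, 47, 31, 28]
extract-max → returns 64:
  remove root 64; move last element 28 to root → [28, 37, 47, 31]
  28 vs larger child 47 at index 2, swap → [47, 37, 28, 31]
insert 83:
  append 83 at index 4 → [47, 37, 28, 31, 83]
  83 > parent 37 at index 1, swap → [47, 83, 28, 31, 37]
  83 > parent 47 at index 0, swap → [83, 47, 28, 31, 37]
insert 33:
  append 33 at index 5 → [83, 47, 28, 31, 37, 33]
  33 > parent 28 at index 2, swap → [83, 47, 33, 31, 37, 28]
extract-max → returns 83:
  remove root 83; move last element 28 to root → [28, 47, 33, 31, 37]
  28 vs larger child 47 at index 1, swap → [47, 28, 33, 31, 37]
  28 vs larger child 37 at index 4, swap → [47, 37, 33, 31, 28]
insert 29:
  append 29 at index 5 → [47, 37, 33, 31, 28, 29] (no swap needed)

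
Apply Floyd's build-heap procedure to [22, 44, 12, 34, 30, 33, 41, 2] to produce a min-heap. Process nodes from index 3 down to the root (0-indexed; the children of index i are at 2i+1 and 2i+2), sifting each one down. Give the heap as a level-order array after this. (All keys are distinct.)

sift down from index 3:
  34 vs only child 2 at index 7, swap → [22, 44, 12, 2, 30, 33, 41, 34]
sift down from index 2: already satisfies heap property
sift down from index 1:
  44 vs smaller child 2 at index 3, swap → [22, 2, 12, 44, 30, 33, 41, 34]
  44 vs only child 34 at index 7, swap → [22, 2, 12, 34, 30, 33, 41, 44]
sift down from index 0:
  22 vs smaller child 2 at index 1, swap → [2, 22, 12, 34, 30, 33, 41, 44]

[2, 22, 12, 34, 30, 33, 41, 44]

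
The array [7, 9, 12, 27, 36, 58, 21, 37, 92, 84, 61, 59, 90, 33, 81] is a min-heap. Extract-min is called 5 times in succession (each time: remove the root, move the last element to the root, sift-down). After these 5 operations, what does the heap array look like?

[33, 36, 58, 37, 59, 61, 90, 81, 92, 84]

extract-min #1 returns 7:
  remove root 7; move last element 81 to root → [81, 9, 12, 27, 36, 58, 21, 37, 92, 84, 61, 59, 90, 33]
  81 vs smaller child 9 at index 1, swap → [9, 81, 12, 27, 36, 58, 21, 37, 92, 84, 61, 59, 90, 33]
  81 vs smaller child 27 at index 3, swap → [9, 27, 12, 81, 36, 58, 21, 37, 92, 84, 61, 59, 90, 33]
  81 vs smaller child 37 at index 7, swap → [9, 27, 12, 37, 36, 58, 21, 81, 92, 84, 61, 59, 90, 33]
extract-min #2 returns 9:
  remove root 9; move last element 33 to root → [33, 27, 12, 37, 36, 58, 21, 81, 92, 84, 61, 59, 90]
  33 vs smaller child 12 at index 2, swap → [12, 27, 33, 37, 36, 58, 21, 81, 92, 84, 61, 59, 90]
  33 vs smaller child 21 at index 6, swap → [12, 27, 21, 37, 36, 58, 33, 81, 92, 84, 61, 59, 90]
extract-min #3 returns 12:
  remove root 12; move last element 90 to root → [90, 27, 21, 37, 36, 58, 33, 81, 92, 84, 61, 59]
  90 vs smaller child 21 at index 2, swap → [21, 27, 90, 37, 36, 58, 33, 81, 92, 84, 61, 59]
  90 vs smaller child 33 at index 6, swap → [21, 27, 33, 37, 36, 58, 90, 81, 92, 84, 61, 59]
extract-min #4 returns 21:
  remove root 21; move last element 59 to root → [59, 27, 33, 37, 36, 58, 90, 81, 92, 84, 61]
  59 vs smaller child 27 at index 1, swap → [27, 59, 33, 37, 36, 58, 90, 81, 92, 84, 61]
  59 vs smaller child 36 at index 4, swap → [27, 36, 33, 37, 59, 58, 90, 81, 92, 84, 61]
extract-min #5 returns 27:
  remove root 27; move last element 61 to root → [61, 36, 33, 37, 59, 58, 90, 81, 92, 84]
  61 vs smaller child 33 at index 2, swap → [33, 36, 61, 37, 59, 58, 90, 81, 92, 84]
  61 vs smaller child 58 at index 5, swap → [33, 36, 58, 37, 59, 61, 90, 81, 92, 84]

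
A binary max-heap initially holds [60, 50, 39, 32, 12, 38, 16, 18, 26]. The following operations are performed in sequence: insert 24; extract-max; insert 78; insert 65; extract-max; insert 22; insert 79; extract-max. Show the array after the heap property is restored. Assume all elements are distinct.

[65, 50, 39, 26, 32, 38, 16, 18, 12, 24, 22]

insert 24:
  append 24 at index 9 → [60, 50, 39, 32, 12, 38, 16, 18, 26, 24]
  24 > parent 12 at index 4, swap → [60, 50, 39, 32, 24, 38, 16, 18, 26, 12]
extract-max → returns 60:
  remove root 60; move last element 12 to root → [12, 50, 39, 32, 24, 38, 16, 18, 26]
  12 vs larger child 50 at index 1, swap → [50, 12, 39, 32, 24, 38, 16, 18, 26]
  12 vs larger child 32 at index 3, swap → [50, 32, 39, 12, 24, 38, 16, 18, 26]
  12 vs larger child 26 at index 8, swap → [50, 32, 39, 26, 24, 38, 16, 18, 12]
insert 78:
  append 78 at index 9 → [50, 32, 39, 26, 24, 38, 16, 18, 12, 78]
  78 > parent 24 at index 4, swap → [50, 32, 39, 26, 78, 38, 16, 18, 12, 24]
  78 > parent 32 at index 1, swap → [50, 78, 39, 26, 32, 38, 16, 18, 12, 24]
  78 > parent 50 at index 0, swap → [78, 50, 39, 26, 32, 38, 16, 18, 12, 24]
insert 65:
  append 65 at index 10 → [78, 50, 39, 26, 32, 38, 16, 18, 12, 24, 65]
  65 > parent 32 at index 4, swap → [78, 50, 39, 26, 65, 38, 16, 18, 12, 24, 32]
  65 > parent 50 at index 1, swap → [78, 65, 39, 26, 50, 38, 16, 18, 12, 24, 32]
extract-max → returns 78:
  remove root 78; move last element 32 to root → [32, 65, 39, 26, 50, 38, 16, 18, 12, 24]
  32 vs larger child 65 at index 1, swap → [65, 32, 39, 26, 50, 38, 16, 18, 12, 24]
  32 vs larger child 50 at index 4, swap → [65, 50, 39, 26, 32, 38, 16, 18, 12, 24]
insert 22:
  append 22 at index 10 → [65, 50, 39, 26, 32, 38, 16, 18, 12, 24, 22] (no swap needed)
insert 79:
  append 79 at index 11 → [65, 50, 39, 26, 32, 38, 16, 18, 12, 24, 22, 79]
  79 > parent 38 at index 5, swap → [65, 50, 39, 26, 32, 79, 16, 18, 12, 24, 22, 38]
  79 > parent 39 at index 2, swap → [65, 50, 79, 26, 32, 39, 16, 18, 12, 24, 22, 38]
  79 > parent 65 at index 0, swap → [79, 50, 65, 26, 32, 39, 16, 18, 12, 24, 22, 38]
extract-max → returns 79:
  remove root 79; move last element 38 to root → [38, 50, 65, 26, 32, 39, 16, 18, 12, 24, 22]
  38 vs larger child 65 at index 2, swap → [65, 50, 38, 26, 32, 39, 16, 18, 12, 24, 22]
  38 vs larger child 39 at index 5, swap → [65, 50, 39, 26, 32, 38, 16, 18, 12, 24, 22]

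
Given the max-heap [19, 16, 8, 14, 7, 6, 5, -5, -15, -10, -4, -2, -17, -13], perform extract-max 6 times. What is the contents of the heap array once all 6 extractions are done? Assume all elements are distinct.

[5, -4, -2, -5, -10, -15, -17, -13]

extract-max #1 returns 19:
  remove root 19; move last element -13 to root → [-13, 16, 8, 14, 7, 6, 5, -5, -15, -10, -4, -2, -17]
  -13 vs larger child 16 at index 1, swap → [16, -13, 8, 14, 7, 6, 5, -5, -15, -10, -4, -2, -17]
  -13 vs larger child 14 at index 3, swap → [16, 14, 8, -13, 7, 6, 5, -5, -15, -10, -4, -2, -17]
  -13 vs larger child -5 at index 7, swap → [16, 14, 8, -5, 7, 6, 5, -13, -15, -10, -4, -2, -17]
extract-max #2 returns 16:
  remove root 16; move last element -17 to root → [-17, 14, 8, -5, 7, 6, 5, -13, -15, -10, -4, -2]
  -17 vs larger child 14 at index 1, swap → [14, -17, 8, -5, 7, 6, 5, -13, -15, -10, -4, -2]
  -17 vs larger child 7 at index 4, swap → [14, 7, 8, -5, -17, 6, 5, -13, -15, -10, -4, -2]
  -17 vs larger child -4 at index 10, swap → [14, 7, 8, -5, -4, 6, 5, -13, -15, -10, -17, -2]
extract-max #3 returns 14:
  remove root 14; move last element -2 to root → [-2, 7, 8, -5, -4, 6, 5, -13, -15, -10, -17]
  -2 vs larger child 8 at index 2, swap → [8, 7, -2, -5, -4, 6, 5, -13, -15, -10, -17]
  -2 vs larger child 6 at index 5, swap → [8, 7, 6, -5, -4, -2, 5, -13, -15, -10, -17]
extract-max #4 returns 8:
  remove root 8; move last element -17 to root → [-17, 7, 6, -5, -4, -2, 5, -13, -15, -10]
  -17 vs larger child 7 at index 1, swap → [7, -17, 6, -5, -4, -2, 5, -13, -15, -10]
  -17 vs larger child -4 at index 4, swap → [7, -4, 6, -5, -17, -2, 5, -13, -15, -10]
  -17 vs only child -10 at index 9, swap → [7, -4, 6, -5, -10, -2, 5, -13, -15, -17]
extract-max #5 returns 7:
  remove root 7; move last element -17 to root → [-17, -4, 6, -5, -10, -2, 5, -13, -15]
  -17 vs larger child 6 at index 2, swap → [6, -4, -17, -5, -10, -2, 5, -13, -15]
  -17 vs larger child 5 at index 6, swap → [6, -4, 5, -5, -10, -2, -17, -13, -15]
extract-max #6 returns 6:
  remove root 6; move last element -15 to root → [-15, -4, 5, -5, -10, -2, -17, -13]
  -15 vs larger child 5 at index 2, swap → [5, -4, -15, -5, -10, -2, -17, -13]
  -15 vs larger child -2 at index 5, swap → [5, -4, -2, -5, -10, -15, -17, -13]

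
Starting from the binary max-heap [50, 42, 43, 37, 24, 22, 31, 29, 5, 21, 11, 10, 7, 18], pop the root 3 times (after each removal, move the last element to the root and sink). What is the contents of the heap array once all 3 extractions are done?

[37, 29, 31, 10, 24, 22, 18, 7, 5, 21, 11]

extract-max #1 returns 50:
  remove root 50; move last element 18 to root → [18, 42, 43, 37, 24, 22, 31, 29, 5, 21, 11, 10, 7]
  18 vs larger child 43 at index 2, swap → [43, 42, 18, 37, 24, 22, 31, 29, 5, 21, 11, 10, 7]
  18 vs larger child 31 at index 6, swap → [43, 42, 31, 37, 24, 22, 18, 29, 5, 21, 11, 10, 7]
extract-max #2 returns 43:
  remove root 43; move last element 7 to root → [7, 42, 31, 37, 24, 22, 18, 29, 5, 21, 11, 10]
  7 vs larger child 42 at index 1, swap → [42, 7, 31, 37, 24, 22, 18, 29, 5, 21, 11, 10]
  7 vs larger child 37 at index 3, swap → [42, 37, 31, 7, 24, 22, 18, 29, 5, 21, 11, 10]
  7 vs larger child 29 at index 7, swap → [42, 37, 31, 29, 24, 22, 18, 7, 5, 21, 11, 10]
extract-max #3 returns 42:
  remove root 42; move last element 10 to root → [10, 37, 31, 29, 24, 22, 18, 7, 5, 21, 11]
  10 vs larger child 37 at index 1, swap → [37, 10, 31, 29, 24, 22, 18, 7, 5, 21, 11]
  10 vs larger child 29 at index 3, swap → [37, 29, 31, 10, 24, 22, 18, 7, 5, 21, 11]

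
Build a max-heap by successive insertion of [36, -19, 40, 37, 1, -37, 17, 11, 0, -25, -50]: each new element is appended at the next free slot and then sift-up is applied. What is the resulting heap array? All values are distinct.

[40, 37, 36, 11, 1, -37, 17, -19, 0, -25, -50]

Insert 36:
  append 36 at index 0 → [36] (no swap needed)
Insert -19:
  append -19 at index 1 → [36, -19] (no swap needed)
Insert 40:
  append 40 at index 2 → [36, -19, 40]
  40 > parent 36 at index 0, swap → [40, -19, 36]
Insert 37:
  append 37 at index 3 → [40, -19, 36, 37]
  37 > parent -19 at index 1, swap → [40, 37, 36, -19]
Insert 1:
  append 1 at index 4 → [40, 37, 36, -19, 1] (no swap needed)
Insert -37:
  append -37 at index 5 → [40, 37, 36, -19, 1, -37] (no swap needed)
Insert 17:
  append 17 at index 6 → [40, 37, 36, -19, 1, -37, 17] (no swap needed)
Insert 11:
  append 11 at index 7 → [40, 37, 36, -19, 1, -37, 17, 11]
  11 > parent -19 at index 3, swap → [40, 37, 36, 11, 1, -37, 17, -19]
Insert 0:
  append 0 at index 8 → [40, 37, 36, 11, 1, -37, 17, -19, 0] (no swap needed)
Insert -25:
  append -25 at index 9 → [40, 37, 36, 11, 1, -37, 17, -19, 0, -25] (no swap needed)
Insert -50:
  append -50 at index 10 → [40, 37, 36, 11, 1, -37, 17, -19, 0, -25, -50] (no swap needed)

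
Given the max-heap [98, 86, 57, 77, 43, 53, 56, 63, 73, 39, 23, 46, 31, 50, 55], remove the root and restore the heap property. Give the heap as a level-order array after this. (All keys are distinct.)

[86, 77, 57, 73, 43, 53, 56, 63, 55, 39, 23, 46, 31, 50]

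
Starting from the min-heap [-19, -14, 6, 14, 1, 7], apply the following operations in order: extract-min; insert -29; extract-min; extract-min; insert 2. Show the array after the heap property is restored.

extract-min → returns -19:
  remove root -19; move last element 7 to root → [7, -14, 6, 14, 1]
  7 vs smaller child -14 at index 1, swap → [-14, 7, 6, 14, 1]
  7 vs smaller child 1 at index 4, swap → [-14, 1, 6, 14, 7]
insert -29:
  append -29 at index 5 → [-14, 1, 6, 14, 7, -29]
  -29 < parent 6 at index 2, swap → [-14, 1, -29, 14, 7, 6]
  -29 < parent -14 at index 0, swap → [-29, 1, -14, 14, 7, 6]
extract-min → returns -29:
  remove root -29; move last element 6 to root → [6, 1, -14, 14, 7]
  6 vs smaller child -14 at index 2, swap → [-14, 1, 6, 14, 7]
extract-min → returns -14:
  remove root -14; move last element 7 to root → [7, 1, 6, 14]
  7 vs smaller child 1 at index 1, swap → [1, 7, 6, 14]
insert 2:
  append 2 at index 4 → [1, 7, 6, 14, 2]
  2 < parent 7 at index 1, swap → [1, 2, 6, 14, 7]

[1, 2, 6, 14, 7]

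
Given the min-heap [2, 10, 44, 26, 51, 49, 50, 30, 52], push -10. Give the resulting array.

[-10, 2, 44, 26, 10, 49, 50, 30, 52, 51]

append -10 at index 9 → [2, 10, 44, 26, 51, 49, 50, 30, 52, -10]
-10 < parent 51 at index 4, swap → [2, 10, 44, 26, -10, 49, 50, 30, 52, 51]
-10 < parent 10 at index 1, swap → [2, -10, 44, 26, 10, 49, 50, 30, 52, 51]
-10 < parent 2 at index 0, swap → [-10, 2, 44, 26, 10, 49, 50, 30, 52, 51]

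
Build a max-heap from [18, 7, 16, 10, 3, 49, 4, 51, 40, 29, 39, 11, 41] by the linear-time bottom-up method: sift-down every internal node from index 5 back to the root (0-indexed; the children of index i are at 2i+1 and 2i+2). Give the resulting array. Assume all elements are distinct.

[51, 40, 49, 18, 39, 41, 4, 10, 7, 29, 3, 11, 16]

sift down from index 5: already satisfies heap property
sift down from index 4:
  3 vs larger child 39 at index 10, swap → [18, 7, 16, 10, 39, 49, 4, 51, 40, 29, 3, 11, 41]
sift down from index 3:
  10 vs larger child 51 at index 7, swap → [18, 7, 16, 51, 39, 49, 4, 10, 40, 29, 3, 11, 41]
sift down from index 2:
  16 vs larger child 49 at index 5, swap → [18, 7, 49, 51, 39, 16, 4, 10, 40, 29, 3, 11, 41]
  16 vs larger child 41 at index 12, swap → [18, 7, 49, 51, 39, 41, 4, 10, 40, 29, 3, 11, 16]
sift down from index 1:
  7 vs larger child 51 at index 3, swap → [18, 51, 49, 7, 39, 41, 4, 10, 40, 29, 3, 11, 16]
  7 vs larger child 40 at index 8, swap → [18, 51, 49, 40, 39, 41, 4, 10, 7, 29, 3, 11, 16]
sift down from index 0:
  18 vs larger child 51 at index 1, swap → [51, 18, 49, 40, 39, 41, 4, 10, 7, 29, 3, 11, 16]
  18 vs larger child 40 at index 3, swap → [51, 40, 49, 18, 39, 41, 4, 10, 7, 29, 3, 11, 16]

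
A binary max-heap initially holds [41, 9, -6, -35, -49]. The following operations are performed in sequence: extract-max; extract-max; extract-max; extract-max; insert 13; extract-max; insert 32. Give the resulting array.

[32, -49]

extract-max → returns 41:
  remove root 41; move last element -49 to root → [-49, 9, -6, -35]
  -49 vs larger child 9 at index 1, swap → [9, -49, -6, -35]
  -49 vs only child -35 at index 3, swap → [9, -35, -6, -49]
extract-max → returns 9:
  remove root 9; move last element -49 to root → [-49, -35, -6]
  -49 vs larger child -6 at index 2, swap → [-6, -35, -49]
extract-max → returns -6:
  remove root -6; move last element -49 to root → [-49, -35]
  -49 vs only child -35 at index 1, swap → [-35, -49]
extract-max → returns -35:
  remove root -35; move last element -49 to root → [-49] (no swap needed)
insert 13:
  append 13 at index 1 → [-49, 13]
  13 > parent -49 at index 0, swap → [13, -49]
extract-max → returns 13:
  remove root 13; move last element -49 to root → [-49] (no swap needed)
insert 32:
  append 32 at index 1 → [-49, 32]
  32 > parent -49 at index 0, swap → [32, -49]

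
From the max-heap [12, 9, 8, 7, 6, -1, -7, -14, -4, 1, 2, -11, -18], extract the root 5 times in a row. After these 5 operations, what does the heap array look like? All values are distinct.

[2, 1, -1, -4, -18, -11, -7, -14]

extract-max #1 returns 12:
  remove root 12; move last element -18 to root → [-18, 9, 8, 7, 6, -1, -7, -14, -4, 1, 2, -11]
  -18 vs larger child 9 at index 1, swap → [9, -18, 8, 7, 6, -1, -7, -14, -4, 1, 2, -11]
  -18 vs larger child 7 at index 3, swap → [9, 7, 8, -18, 6, -1, -7, -14, -4, 1, 2, -11]
  -18 vs larger child -4 at index 8, swap → [9, 7, 8, -4, 6, -1, -7, -14, -18, 1, 2, -11]
extract-max #2 returns 9:
  remove root 9; move last element -11 to root → [-11, 7, 8, -4, 6, -1, -7, -14, -18, 1, 2]
  -11 vs larger child 8 at index 2, swap → [8, 7, -11, -4, 6, -1, -7, -14, -18, 1, 2]
  -11 vs larger child -1 at index 5, swap → [8, 7, -1, -4, 6, -11, -7, -14, -18, 1, 2]
extract-max #3 returns 8:
  remove root 8; move last element 2 to root → [2, 7, -1, -4, 6, -11, -7, -14, -18, 1]
  2 vs larger child 7 at index 1, swap → [7, 2, -1, -4, 6, -11, -7, -14, -18, 1]
  2 vs larger child 6 at index 4, swap → [7, 6, -1, -4, 2, -11, -7, -14, -18, 1]
extract-max #4 returns 7:
  remove root 7; move last element 1 to root → [1, 6, -1, -4, 2, -11, -7, -14, -18]
  1 vs larger child 6 at index 1, swap → [6, 1, -1, -4, 2, -11, -7, -14, -18]
  1 vs larger child 2 at index 4, swap → [6, 2, -1, -4, 1, -11, -7, -14, -18]
extract-max #5 returns 6:
  remove root 6; move last element -18 to root → [-18, 2, -1, -4, 1, -11, -7, -14]
  -18 vs larger child 2 at index 1, swap → [2, -18, -1, -4, 1, -11, -7, -14]
  -18 vs larger child 1 at index 4, swap → [2, 1, -1, -4, -18, -11, -7, -14]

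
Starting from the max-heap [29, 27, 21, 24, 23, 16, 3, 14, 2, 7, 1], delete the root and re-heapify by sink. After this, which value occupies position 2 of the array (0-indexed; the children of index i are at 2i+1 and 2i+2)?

21

remove root 29; move last element 1 to root → [1, 27, 21, 24, 23, 16, 3, 14, 2, 7]
1 vs larger child 27 at index 1, swap → [27, 1, 21, 24, 23, 16, 3, 14, 2, 7]
1 vs larger child 24 at index 3, swap → [27, 24, 21, 1, 23, 16, 3, 14, 2, 7]
1 vs larger child 14 at index 7, swap → [27, 24, 21, 14, 23, 16, 3, 1, 2, 7]
resulting array: [27, 24, 21, 14, 23, 16, 3, 1, 2, 7]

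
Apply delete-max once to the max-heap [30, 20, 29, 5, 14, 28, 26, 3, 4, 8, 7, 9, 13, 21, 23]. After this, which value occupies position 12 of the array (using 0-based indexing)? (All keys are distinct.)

13

remove root 30; move last element 23 to root → [23, 20, 29, 5, 14, 28, 26, 3, 4, 8, 7, 9, 13, 21]
23 vs larger child 29 at index 2, swap → [29, 20, 23, 5, 14, 28, 26, 3, 4, 8, 7, 9, 13, 21]
23 vs larger child 28 at index 5, swap → [29, 20, 28, 5, 14, 23, 26, 3, 4, 8, 7, 9, 13, 21]
resulting array: [29, 20, 28, 5, 14, 23, 26, 3, 4, 8, 7, 9, 13, 21]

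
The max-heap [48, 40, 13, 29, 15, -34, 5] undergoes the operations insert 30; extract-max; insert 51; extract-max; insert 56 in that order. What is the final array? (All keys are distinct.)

[56, 40, 13, 30, 15, -34, 5, 29]

insert 30:
  append 30 at index 7 → [48, 40, 13, 29, 15, -34, 5, 30]
  30 > parent 29 at index 3, swap → [48, 40, 13, 30, 15, -34, 5, 29]
extract-max → returns 48:
  remove root 48; move last element 29 to root → [29, 40, 13, 30, 15, -34, 5]
  29 vs larger child 40 at index 1, swap → [40, 29, 13, 30, 15, -34, 5]
  29 vs larger child 30 at index 3, swap → [40, 30, 13, 29, 15, -34, 5]
insert 51:
  append 51 at index 7 → [40, 30, 13, 29, 15, -34, 5, 51]
  51 > parent 29 at index 3, swap → [40, 30, 13, 51, 15, -34, 5, 29]
  51 > parent 30 at index 1, swap → [40, 51, 13, 30, 15, -34, 5, 29]
  51 > parent 40 at index 0, swap → [51, 40, 13, 30, 15, -34, 5, 29]
extract-max → returns 51:
  remove root 51; move last element 29 to root → [29, 40, 13, 30, 15, -34, 5]
  29 vs larger child 40 at index 1, swap → [40, 29, 13, 30, 15, -34, 5]
  29 vs larger child 30 at index 3, swap → [40, 30, 13, 29, 15, -34, 5]
insert 56:
  append 56 at index 7 → [40, 30, 13, 29, 15, -34, 5, 56]
  56 > parent 29 at index 3, swap → [40, 30, 13, 56, 15, -34, 5, 29]
  56 > parent 30 at index 1, swap → [40, 56, 13, 30, 15, -34, 5, 29]
  56 > parent 40 at index 0, swap → [56, 40, 13, 30, 15, -34, 5, 29]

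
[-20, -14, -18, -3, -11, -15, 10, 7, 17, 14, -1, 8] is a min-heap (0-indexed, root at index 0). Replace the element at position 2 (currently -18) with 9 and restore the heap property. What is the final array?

set index 2 from -18 to 9 → [-20, -14, 9, -3, -11, -15, 10, 7, 17, 14, -1, 8]
9 vs smaller child -15 at index 5, swap → [-20, -14, -15, -3, -11, 9, 10, 7, 17, 14, -1, 8]
9 vs only child 8 at index 11, swap → [-20, -14, -15, -3, -11, 8, 10, 7, 17, 14, -1, 9]

[-20, -14, -15, -3, -11, 8, 10, 7, 17, 14, -1, 9]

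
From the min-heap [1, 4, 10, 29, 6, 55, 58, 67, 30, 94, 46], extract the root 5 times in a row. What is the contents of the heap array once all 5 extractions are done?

[30, 46, 55, 67, 58, 94]

extract-min #1 returns 1:
  remove root 1; move last element 46 to root → [46, 4, 10, 29, 6, 55, 58, 67, 30, 94]
  46 vs smaller child 4 at index 1, swap → [4, 46, 10, 29, 6, 55, 58, 67, 30, 94]
  46 vs smaller child 6 at index 4, swap → [4, 6, 10, 29, 46, 55, 58, 67, 30, 94]
extract-min #2 returns 4:
  remove root 4; move last element 94 to root → [94, 6, 10, 29, 46, 55, 58, 67, 30]
  94 vs smaller child 6 at index 1, swap → [6, 94, 10, 29, 46, 55, 58, 67, 30]
  94 vs smaller child 29 at index 3, swap → [6, 29, 10, 94, 46, 55, 58, 67, 30]
  94 vs smaller child 30 at index 8, swap → [6, 29, 10, 30, 46, 55, 58, 67, 94]
extract-min #3 returns 6:
  remove root 6; move last element 94 to root → [94, 29, 10, 30, 46, 55, 58, 67]
  94 vs smaller child 10 at index 2, swap → [10, 29, 94, 30, 46, 55, 58, 67]
  94 vs smaller child 55 at index 5, swap → [10, 29, 55, 30, 46, 94, 58, 67]
extract-min #4 returns 10:
  remove root 10; move last element 67 to root → [67, 29, 55, 30, 46, 94, 58]
  67 vs smaller child 29 at index 1, swap → [29, 67, 55, 30, 46, 94, 58]
  67 vs smaller child 30 at index 3, swap → [29, 30, 55, 67, 46, 94, 58]
extract-min #5 returns 29:
  remove root 29; move last element 58 to root → [58, 30, 55, 67, 46, 94]
  58 vs smaller child 30 at index 1, swap → [30, 58, 55, 67, 46, 94]
  58 vs smaller child 46 at index 4, swap → [30, 46, 55, 67, 58, 94]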